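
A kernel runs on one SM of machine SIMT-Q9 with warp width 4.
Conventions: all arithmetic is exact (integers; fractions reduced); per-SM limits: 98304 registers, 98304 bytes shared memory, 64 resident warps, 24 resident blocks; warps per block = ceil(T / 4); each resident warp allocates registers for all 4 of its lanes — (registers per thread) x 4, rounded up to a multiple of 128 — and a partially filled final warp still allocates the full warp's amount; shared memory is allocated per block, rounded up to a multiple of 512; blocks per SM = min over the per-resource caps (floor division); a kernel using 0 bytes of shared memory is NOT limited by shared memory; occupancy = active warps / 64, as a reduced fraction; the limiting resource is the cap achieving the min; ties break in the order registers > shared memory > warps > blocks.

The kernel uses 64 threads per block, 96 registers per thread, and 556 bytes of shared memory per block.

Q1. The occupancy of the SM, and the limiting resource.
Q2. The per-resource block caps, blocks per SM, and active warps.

Answer: occupancy 1, limited by warps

registers: 16 blocks
shared memory: 96 blocks
warps: 4 blocks
blocks: 24 blocks

Answer: 4 blocks, 64 active warps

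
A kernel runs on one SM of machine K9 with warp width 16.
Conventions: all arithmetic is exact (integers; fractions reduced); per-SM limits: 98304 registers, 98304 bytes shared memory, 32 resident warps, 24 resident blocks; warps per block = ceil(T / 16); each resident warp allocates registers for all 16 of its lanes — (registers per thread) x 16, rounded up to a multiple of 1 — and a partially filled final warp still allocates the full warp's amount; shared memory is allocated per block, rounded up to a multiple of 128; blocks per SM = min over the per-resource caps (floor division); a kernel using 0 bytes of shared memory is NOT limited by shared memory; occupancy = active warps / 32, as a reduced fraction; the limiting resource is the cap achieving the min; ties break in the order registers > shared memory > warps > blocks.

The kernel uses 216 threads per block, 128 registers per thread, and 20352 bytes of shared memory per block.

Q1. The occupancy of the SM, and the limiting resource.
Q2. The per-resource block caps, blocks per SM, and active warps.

Answer: occupancy 7/8, limited by warps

registers: 3 blocks
shared memory: 4 blocks
warps: 2 blocks
blocks: 24 blocks

Answer: 2 blocks, 28 active warps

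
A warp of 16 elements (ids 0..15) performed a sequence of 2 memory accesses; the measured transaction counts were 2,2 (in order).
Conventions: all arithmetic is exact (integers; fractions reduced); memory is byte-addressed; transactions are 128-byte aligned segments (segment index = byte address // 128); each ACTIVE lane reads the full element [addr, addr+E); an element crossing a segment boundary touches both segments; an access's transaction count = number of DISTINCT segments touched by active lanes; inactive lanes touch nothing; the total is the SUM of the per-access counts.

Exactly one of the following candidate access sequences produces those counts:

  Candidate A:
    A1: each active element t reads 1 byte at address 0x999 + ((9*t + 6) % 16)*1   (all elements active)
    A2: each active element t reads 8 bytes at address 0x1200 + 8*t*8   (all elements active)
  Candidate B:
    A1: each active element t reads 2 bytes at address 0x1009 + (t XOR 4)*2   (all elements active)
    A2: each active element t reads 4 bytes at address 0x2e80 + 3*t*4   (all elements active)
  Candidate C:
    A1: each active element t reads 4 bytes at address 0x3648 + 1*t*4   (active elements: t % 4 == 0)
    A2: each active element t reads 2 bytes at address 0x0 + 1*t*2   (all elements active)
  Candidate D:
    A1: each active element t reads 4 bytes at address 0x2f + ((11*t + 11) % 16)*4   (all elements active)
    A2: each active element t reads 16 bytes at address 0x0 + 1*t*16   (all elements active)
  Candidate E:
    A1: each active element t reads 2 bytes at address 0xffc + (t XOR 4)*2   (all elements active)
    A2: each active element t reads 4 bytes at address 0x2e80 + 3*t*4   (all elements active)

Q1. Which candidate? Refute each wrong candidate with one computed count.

A: A1 gives 1 transaction, not 2
B: A1 gives 1 transaction, not 2
C: A1 gives 1 transaction, not 2
D: A1 gives 1 transaction, not 2
E: all counts match (2,2)

Answer: E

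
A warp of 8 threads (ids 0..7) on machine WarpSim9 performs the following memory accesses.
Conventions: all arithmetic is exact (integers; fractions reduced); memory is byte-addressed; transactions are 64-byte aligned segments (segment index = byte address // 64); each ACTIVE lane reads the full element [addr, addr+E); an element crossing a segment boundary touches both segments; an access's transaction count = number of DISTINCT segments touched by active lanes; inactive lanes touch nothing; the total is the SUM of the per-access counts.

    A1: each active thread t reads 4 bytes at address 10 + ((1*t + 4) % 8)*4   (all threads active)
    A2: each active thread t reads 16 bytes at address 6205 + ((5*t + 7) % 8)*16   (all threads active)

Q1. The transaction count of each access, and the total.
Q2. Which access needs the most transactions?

A1: 1 transaction
A2: 3 transactions

Answer: 1,3; total 4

Answer: A2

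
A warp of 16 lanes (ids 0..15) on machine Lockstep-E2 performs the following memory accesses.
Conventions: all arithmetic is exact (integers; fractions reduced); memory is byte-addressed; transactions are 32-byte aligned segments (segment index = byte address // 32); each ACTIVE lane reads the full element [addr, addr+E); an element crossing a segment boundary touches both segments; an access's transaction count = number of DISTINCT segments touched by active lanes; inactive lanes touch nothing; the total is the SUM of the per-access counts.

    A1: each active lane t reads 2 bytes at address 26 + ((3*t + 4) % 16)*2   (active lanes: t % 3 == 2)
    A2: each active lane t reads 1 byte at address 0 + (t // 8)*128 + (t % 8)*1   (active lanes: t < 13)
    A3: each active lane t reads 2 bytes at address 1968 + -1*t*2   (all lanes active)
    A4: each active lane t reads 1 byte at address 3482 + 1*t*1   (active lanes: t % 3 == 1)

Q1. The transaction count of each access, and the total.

A1: 1 transaction
A2: 2 transactions
A3: 2 transactions
A4: 2 transactions

Answer: 1,2,2,2; total 7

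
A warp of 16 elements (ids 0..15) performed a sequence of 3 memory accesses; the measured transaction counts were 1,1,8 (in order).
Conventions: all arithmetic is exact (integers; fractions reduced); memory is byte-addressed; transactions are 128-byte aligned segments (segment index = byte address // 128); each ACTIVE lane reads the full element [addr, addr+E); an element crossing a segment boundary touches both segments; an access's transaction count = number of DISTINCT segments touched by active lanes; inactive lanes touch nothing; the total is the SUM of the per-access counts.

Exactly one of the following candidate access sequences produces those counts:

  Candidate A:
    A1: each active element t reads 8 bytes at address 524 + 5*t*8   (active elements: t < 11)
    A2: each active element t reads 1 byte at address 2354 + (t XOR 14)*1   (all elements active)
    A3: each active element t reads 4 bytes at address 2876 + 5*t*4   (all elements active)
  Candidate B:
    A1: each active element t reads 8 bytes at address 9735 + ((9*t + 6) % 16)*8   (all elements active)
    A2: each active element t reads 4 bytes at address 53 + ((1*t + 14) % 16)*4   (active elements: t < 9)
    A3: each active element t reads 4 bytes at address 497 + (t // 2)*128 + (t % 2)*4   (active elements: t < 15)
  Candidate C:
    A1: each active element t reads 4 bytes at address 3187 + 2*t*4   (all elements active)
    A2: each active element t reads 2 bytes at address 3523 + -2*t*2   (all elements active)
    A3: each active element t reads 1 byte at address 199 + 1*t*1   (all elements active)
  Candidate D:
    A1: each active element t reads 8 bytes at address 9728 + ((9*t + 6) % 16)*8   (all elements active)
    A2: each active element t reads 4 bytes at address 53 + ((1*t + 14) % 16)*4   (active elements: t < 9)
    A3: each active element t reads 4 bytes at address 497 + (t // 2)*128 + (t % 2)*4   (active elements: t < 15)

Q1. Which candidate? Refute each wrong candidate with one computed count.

A: A1 gives 4 transactions, not 1
B: A1 gives 2 transactions, not 1
C: A1 gives 2 transactions, not 1
D: all counts match (1,1,8)

Answer: D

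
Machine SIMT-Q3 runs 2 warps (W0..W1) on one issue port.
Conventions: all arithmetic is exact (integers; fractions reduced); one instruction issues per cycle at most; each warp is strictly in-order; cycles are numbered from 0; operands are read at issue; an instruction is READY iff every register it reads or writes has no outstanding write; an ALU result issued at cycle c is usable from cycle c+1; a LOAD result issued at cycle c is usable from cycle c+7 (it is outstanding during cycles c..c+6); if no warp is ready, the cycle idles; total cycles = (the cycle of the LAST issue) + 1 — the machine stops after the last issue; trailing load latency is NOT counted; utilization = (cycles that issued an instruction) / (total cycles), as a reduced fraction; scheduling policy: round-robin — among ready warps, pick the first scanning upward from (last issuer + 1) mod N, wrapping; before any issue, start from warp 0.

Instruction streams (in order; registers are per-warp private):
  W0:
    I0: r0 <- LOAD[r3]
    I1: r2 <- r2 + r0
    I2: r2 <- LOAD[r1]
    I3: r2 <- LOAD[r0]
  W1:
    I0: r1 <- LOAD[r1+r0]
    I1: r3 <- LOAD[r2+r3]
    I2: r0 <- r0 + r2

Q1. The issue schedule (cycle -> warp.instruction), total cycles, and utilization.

cycle 0: W0.I0
cycle 1: W1.I0
cycle 2: W1.I1
cycle 3: W1.I2
cycle 4: idle
cycle 5: idle
cycle 6: idle
cycle 7: W0.I1
cycle 8: W0.I2
cycle 9: idle
cycle 10: idle
cycle 11: idle
cycle 12: idle
cycle 13: idle
cycle 14: idle
cycle 15: W0.I3

Answer: 16 cycles, utilization 7/16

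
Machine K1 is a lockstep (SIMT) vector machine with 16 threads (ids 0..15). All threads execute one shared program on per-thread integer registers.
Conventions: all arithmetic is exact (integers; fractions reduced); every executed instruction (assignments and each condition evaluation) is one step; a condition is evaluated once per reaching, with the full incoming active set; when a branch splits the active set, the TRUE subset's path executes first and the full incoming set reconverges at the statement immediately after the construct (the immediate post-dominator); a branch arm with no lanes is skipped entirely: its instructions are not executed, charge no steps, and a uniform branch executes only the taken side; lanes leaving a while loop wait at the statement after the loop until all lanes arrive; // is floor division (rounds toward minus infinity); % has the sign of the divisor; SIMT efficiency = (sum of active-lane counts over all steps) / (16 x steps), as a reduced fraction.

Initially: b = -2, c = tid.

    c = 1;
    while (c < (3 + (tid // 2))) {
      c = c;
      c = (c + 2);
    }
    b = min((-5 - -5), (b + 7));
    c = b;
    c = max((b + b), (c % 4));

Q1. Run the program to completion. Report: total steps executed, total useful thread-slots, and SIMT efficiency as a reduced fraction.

Answer: 20 steps, 224 useful, 7/10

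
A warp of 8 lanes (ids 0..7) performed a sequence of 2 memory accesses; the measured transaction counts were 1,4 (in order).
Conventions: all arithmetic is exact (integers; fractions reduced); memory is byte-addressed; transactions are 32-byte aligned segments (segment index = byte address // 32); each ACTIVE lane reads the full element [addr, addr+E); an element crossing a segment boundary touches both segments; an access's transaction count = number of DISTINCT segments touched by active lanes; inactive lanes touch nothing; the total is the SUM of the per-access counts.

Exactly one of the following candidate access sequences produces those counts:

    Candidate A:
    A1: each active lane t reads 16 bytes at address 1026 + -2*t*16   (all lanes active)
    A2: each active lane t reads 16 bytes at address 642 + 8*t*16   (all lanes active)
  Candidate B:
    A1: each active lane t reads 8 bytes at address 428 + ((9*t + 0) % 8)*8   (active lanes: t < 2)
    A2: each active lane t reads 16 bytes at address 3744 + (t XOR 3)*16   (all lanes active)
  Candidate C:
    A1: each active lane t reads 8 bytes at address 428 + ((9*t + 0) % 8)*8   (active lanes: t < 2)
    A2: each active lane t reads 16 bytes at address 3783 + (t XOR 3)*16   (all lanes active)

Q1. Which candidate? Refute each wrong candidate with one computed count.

A: A1 gives 8 transactions, not 1
C: A2 gives 5 transactions, not 4
B: all counts match (1,4)

Answer: B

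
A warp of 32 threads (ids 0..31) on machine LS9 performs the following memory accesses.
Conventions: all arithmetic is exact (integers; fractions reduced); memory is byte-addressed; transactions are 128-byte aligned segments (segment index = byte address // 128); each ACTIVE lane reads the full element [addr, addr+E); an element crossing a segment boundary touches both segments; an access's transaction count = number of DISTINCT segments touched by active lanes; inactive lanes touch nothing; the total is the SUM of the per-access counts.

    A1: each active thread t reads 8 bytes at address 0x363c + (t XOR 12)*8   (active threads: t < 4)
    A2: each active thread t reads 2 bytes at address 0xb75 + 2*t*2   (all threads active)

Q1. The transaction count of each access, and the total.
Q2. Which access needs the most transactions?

A1: 1 transaction
A2: 2 transactions

Answer: 1,2; total 3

Answer: A2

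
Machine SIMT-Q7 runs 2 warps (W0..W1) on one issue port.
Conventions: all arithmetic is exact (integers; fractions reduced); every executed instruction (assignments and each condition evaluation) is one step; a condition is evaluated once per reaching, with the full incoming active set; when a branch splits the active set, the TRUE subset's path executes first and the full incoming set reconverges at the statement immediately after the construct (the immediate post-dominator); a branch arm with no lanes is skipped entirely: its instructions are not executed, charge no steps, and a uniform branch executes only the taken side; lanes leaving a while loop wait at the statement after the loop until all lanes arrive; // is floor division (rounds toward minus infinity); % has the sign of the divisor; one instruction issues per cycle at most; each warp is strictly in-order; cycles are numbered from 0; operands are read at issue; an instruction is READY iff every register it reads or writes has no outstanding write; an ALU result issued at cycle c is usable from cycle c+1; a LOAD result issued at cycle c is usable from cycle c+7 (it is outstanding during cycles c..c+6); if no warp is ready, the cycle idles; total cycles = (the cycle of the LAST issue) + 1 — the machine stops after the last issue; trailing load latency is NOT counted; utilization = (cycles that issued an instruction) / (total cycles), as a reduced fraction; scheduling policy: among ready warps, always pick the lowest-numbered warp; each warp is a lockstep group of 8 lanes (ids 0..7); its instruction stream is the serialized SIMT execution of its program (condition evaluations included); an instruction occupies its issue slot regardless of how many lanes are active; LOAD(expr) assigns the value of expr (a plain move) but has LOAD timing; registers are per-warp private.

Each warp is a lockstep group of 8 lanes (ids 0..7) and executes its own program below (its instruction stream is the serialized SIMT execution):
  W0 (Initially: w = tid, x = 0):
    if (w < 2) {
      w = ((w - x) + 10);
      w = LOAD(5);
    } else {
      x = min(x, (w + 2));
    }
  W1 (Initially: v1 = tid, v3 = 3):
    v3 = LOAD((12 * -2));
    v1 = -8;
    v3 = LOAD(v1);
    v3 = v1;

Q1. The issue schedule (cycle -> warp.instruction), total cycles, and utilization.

cycle 0: W0.I0
cycle 1: W0.I1
cycle 2: W0.I2
cycle 3: W1.I0
cycle 4: W1.I1
cycle 5: idle
cycle 6: idle
cycle 7: idle
cycle 8: idle
cycle 9: W0.I3
cycle 10: W1.I2
cycle 11: idle
cycle 12: idle
cycle 13: idle
cycle 14: idle
cycle 15: idle
cycle 16: idle
cycle 17: W1.I3

Answer: 18 cycles, utilization 4/9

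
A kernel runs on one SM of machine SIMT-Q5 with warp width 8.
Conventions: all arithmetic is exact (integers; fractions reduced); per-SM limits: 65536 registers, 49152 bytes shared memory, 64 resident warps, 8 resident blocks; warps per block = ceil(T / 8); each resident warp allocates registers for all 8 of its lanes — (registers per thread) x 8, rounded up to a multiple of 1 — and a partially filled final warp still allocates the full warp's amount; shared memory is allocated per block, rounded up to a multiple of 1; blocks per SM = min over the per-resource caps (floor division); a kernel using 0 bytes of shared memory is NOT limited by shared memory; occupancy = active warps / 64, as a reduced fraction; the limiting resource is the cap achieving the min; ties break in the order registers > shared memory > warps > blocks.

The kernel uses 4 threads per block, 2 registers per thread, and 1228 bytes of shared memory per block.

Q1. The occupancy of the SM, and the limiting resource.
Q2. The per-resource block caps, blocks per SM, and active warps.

Answer: occupancy 1/8, limited by blocks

registers: 4096 blocks
shared memory: 40 blocks
warps: 64 blocks
blocks: 8 blocks

Answer: 8 blocks, 8 active warps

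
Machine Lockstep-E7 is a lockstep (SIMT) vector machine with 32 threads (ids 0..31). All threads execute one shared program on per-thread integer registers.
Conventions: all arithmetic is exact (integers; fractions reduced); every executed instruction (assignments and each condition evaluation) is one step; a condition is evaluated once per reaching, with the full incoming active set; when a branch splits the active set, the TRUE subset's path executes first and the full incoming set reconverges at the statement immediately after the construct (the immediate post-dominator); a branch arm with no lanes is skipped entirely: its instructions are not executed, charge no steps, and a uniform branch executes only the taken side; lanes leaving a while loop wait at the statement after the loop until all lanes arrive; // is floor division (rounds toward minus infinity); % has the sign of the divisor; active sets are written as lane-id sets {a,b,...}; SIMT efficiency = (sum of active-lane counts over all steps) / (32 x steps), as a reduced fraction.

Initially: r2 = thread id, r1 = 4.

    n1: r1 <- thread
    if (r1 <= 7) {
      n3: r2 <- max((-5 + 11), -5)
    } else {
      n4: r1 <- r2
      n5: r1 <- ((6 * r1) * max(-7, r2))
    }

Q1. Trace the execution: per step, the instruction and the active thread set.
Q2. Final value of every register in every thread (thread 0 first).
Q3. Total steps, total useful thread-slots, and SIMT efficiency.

step 0: r1 <- thread                 {0,1,2,3,4,5,6,7,8,9,10,11,12,13,14,15,16,17,18,19,20,21,22,23,24,25,26,27,28,29,30,31}
step 1: eval (r1 <= 7)               {0,1,2,3,4,5,6,7,8,9,10,11,12,13,14,15,16,17,18,19,20,21,22,23,24,25,26,27,28,29,30,31}
step 2: r2 <- max((-5 + 11), -5)     {0,1,2,3,4,5,6,7}
step 3: r1 <- r2                     {8,9,10,11,12,13,14,15,16,17,18,19,20,21,22,23,24,25,26,27,28,29,30,31}
step 4: r1 <- ((6 * r1) * max(-7, r2)) {8,9,10,11,12,13,14,15,16,17,18,19,20,21,22,23,24,25,26,27,28,29,30,31}

Answer: 5 steps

r2: 6,6,6,6,6,6,6,6,8,9,10,11,12,13,14,15,16,17,18,19,20,21,22,23,24,25,26,27,28,29,30,31
r1: 0,1,2,3,4,5,6,7,384,486,600,726,864,1014,1176,1350,1536,1734,1944,2166,2400,2646,2904,3174,3456,3750,4056,4374,4704,5046,5400,5766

steps = 5; useful = 120; efficiency = 120/160 = 3/4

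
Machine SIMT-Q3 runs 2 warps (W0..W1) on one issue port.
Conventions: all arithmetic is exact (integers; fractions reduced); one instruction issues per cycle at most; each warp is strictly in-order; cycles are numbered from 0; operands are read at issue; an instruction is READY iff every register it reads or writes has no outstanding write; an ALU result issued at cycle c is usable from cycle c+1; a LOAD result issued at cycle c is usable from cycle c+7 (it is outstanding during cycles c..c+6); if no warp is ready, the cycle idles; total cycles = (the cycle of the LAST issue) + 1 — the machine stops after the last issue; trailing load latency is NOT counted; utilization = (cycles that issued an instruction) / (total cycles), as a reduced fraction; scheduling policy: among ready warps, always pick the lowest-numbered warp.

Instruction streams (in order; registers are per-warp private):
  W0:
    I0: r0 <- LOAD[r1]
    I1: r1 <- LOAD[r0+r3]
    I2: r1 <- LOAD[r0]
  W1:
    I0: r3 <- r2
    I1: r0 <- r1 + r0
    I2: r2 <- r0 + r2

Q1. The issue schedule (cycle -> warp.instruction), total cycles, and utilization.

cycle 0: W0.I0
cycle 1: W1.I0
cycle 2: W1.I1
cycle 3: W1.I2
cycle 4: idle
cycle 5: idle
cycle 6: idle
cycle 7: W0.I1
cycle 8: idle
cycle 9: idle
cycle 10: idle
cycle 11: idle
cycle 12: idle
cycle 13: idle
cycle 14: W0.I2

Answer: 15 cycles, utilization 2/5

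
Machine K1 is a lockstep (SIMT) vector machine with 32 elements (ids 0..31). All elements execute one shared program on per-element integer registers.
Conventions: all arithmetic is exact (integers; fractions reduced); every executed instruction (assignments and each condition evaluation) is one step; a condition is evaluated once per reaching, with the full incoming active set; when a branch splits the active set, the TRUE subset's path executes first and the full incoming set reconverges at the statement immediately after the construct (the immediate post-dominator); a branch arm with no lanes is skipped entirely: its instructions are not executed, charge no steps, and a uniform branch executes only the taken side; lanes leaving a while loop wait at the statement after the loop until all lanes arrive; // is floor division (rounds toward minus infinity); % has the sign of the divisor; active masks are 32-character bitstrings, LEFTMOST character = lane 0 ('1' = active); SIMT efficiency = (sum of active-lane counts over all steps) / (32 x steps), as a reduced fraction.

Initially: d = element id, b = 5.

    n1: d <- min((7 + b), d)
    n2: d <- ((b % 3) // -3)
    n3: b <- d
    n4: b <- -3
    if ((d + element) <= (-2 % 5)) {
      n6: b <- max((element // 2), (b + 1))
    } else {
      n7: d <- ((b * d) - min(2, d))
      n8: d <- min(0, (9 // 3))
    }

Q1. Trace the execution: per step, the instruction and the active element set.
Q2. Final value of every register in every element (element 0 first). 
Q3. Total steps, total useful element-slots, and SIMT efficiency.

step 0: d <- min((7 + b), d)         11111111111111111111111111111111
step 1: d <- ((b % 3) // -3)         11111111111111111111111111111111
step 2: b <- d                       11111111111111111111111111111111
step 3: b <- -3                      11111111111111111111111111111111
step 4: eval ((d + element) <= (-2 % 5)) 11111111111111111111111111111111
step 5: b <- max((element // 2), (b + 1)) 11111000000000000000000000000000
step 6: d <- ((b * d) - min(2, d))   00000111111111111111111111111111
step 7: d <- min(0, (9 // 3))        00000111111111111111111111111111

Answer: 8 steps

d: -1,-1,-1,-1,-1,0,0,0,0,0,0,0,0,0,0,0,0,0,0,0,0,0,0,0,0,0,0,0,0,0,0,0
b: 0,0,1,1,2,-3,-3,-3,-3,-3,-3,-3,-3,-3,-3,-3,-3,-3,-3,-3,-3,-3,-3,-3,-3,-3,-3,-3,-3,-3,-3,-3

steps = 8; useful = 219; efficiency = 219/256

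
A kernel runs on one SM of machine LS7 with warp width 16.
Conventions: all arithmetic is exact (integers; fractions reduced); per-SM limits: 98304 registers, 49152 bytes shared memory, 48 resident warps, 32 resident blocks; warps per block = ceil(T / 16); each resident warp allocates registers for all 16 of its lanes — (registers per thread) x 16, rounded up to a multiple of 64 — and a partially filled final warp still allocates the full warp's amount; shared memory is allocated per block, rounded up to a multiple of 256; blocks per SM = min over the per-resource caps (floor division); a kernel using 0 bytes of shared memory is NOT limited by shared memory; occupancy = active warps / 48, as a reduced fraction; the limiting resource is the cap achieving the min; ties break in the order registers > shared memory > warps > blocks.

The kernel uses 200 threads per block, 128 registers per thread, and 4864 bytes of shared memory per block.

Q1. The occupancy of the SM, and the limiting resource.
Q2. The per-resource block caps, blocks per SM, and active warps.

Answer: occupancy 13/16, limited by registers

registers: 3 blocks
shared memory: 10 blocks
warps: 3 blocks
blocks: 32 blocks

Answer: 3 blocks, 39 active warps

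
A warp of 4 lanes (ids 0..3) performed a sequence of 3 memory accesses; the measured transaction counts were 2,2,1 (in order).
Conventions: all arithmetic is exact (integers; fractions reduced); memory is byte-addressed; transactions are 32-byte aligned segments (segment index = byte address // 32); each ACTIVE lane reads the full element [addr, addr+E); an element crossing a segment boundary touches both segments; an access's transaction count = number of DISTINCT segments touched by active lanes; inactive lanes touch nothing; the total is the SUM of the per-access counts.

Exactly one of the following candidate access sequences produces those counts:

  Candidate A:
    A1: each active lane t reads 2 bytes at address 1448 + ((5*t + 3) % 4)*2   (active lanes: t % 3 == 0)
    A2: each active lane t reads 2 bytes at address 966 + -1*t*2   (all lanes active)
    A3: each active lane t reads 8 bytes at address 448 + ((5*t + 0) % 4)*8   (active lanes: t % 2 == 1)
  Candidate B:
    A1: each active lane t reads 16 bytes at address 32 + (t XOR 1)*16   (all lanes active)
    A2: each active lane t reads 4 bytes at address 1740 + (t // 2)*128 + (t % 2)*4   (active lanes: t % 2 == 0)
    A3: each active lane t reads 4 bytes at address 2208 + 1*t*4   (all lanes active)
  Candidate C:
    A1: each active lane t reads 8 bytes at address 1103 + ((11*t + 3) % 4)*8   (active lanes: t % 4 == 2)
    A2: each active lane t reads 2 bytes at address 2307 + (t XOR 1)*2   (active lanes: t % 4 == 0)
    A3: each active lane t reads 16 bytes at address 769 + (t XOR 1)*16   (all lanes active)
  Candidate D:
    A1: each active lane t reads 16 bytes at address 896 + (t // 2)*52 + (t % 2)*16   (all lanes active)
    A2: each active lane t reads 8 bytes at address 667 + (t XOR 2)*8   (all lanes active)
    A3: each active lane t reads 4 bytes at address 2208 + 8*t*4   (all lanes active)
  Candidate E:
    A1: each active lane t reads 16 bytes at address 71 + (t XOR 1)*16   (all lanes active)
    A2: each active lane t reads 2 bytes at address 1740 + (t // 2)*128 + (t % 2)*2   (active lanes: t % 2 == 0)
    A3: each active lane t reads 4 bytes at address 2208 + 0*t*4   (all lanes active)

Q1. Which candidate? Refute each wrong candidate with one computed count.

A: A1 gives 1 transaction, not 2
C: A1 gives 1 transaction, not 2
D: A1 gives 3 transactions, not 2
E: A1 gives 3 transactions, not 2
B: all counts match (2,2,1)

Answer: B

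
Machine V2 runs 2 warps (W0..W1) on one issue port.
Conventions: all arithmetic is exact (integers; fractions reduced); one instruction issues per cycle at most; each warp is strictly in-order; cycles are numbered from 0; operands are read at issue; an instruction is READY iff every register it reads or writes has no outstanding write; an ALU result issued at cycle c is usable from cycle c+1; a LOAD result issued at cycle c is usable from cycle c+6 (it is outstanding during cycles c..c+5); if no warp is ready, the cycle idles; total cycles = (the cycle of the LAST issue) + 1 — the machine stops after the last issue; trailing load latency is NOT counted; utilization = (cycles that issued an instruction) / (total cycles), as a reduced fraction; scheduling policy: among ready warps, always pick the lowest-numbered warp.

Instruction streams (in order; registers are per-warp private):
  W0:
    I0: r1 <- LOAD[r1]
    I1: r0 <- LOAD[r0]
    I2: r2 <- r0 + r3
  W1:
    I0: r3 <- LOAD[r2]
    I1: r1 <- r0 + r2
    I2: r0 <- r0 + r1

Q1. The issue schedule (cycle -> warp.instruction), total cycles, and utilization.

cycle 0: W0.I0
cycle 1: W0.I1
cycle 2: W1.I0
cycle 3: W1.I1
cycle 4: W1.I2
cycle 5: idle
cycle 6: idle
cycle 7: W0.I2

Answer: 8 cycles, utilization 3/4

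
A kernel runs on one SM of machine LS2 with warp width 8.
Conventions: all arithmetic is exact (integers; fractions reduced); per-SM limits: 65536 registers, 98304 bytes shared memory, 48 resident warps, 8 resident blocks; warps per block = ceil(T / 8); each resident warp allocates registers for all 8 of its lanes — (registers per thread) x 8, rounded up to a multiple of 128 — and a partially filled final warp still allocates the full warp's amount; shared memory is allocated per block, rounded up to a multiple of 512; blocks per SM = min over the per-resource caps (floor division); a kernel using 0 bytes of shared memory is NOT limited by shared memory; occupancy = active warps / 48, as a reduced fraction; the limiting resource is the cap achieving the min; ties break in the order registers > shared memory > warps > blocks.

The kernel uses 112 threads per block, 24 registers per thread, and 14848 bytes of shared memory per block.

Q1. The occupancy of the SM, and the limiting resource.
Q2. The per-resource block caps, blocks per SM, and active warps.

Answer: occupancy 7/8, limited by warps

registers: 18 blocks
shared memory: 6 blocks
warps: 3 blocks
blocks: 8 blocks

Answer: 3 blocks, 42 active warps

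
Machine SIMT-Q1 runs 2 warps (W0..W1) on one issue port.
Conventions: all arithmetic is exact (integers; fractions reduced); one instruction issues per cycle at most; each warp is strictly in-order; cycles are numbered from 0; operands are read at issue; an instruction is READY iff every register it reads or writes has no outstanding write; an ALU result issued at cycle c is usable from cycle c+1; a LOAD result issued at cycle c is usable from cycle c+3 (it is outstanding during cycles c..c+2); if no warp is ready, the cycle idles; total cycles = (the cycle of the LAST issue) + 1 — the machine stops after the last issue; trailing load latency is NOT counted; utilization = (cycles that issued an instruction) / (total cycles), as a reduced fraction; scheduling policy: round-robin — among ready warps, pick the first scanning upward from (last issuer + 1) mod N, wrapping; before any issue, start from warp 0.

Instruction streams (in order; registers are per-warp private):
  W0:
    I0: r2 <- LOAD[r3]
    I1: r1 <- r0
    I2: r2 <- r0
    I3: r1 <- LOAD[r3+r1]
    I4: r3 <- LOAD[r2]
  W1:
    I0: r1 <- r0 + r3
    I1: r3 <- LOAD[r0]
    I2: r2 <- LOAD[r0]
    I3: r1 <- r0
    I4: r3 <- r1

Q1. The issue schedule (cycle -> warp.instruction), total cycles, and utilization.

cycle 0: W0.I0
cycle 1: W1.I0
cycle 2: W0.I1
cycle 3: W1.I1
cycle 4: W0.I2
cycle 5: W1.I2
cycle 6: W0.I3
cycle 7: W1.I3
cycle 8: W0.I4
cycle 9: W1.I4

Answer: 10 cycles, utilization 1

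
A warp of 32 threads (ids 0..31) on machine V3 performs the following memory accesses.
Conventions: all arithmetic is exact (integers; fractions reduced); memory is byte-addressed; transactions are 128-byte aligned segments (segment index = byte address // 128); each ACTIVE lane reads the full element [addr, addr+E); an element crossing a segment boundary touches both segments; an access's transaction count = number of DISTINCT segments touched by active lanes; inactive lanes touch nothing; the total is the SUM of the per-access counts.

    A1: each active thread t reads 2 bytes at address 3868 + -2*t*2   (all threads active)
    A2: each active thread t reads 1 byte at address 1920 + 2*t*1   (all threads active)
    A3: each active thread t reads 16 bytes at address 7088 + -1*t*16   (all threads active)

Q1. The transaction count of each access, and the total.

A1: 2 transactions
A2: 1 transaction
A3: 5 transactions

Answer: 2,1,5; total 8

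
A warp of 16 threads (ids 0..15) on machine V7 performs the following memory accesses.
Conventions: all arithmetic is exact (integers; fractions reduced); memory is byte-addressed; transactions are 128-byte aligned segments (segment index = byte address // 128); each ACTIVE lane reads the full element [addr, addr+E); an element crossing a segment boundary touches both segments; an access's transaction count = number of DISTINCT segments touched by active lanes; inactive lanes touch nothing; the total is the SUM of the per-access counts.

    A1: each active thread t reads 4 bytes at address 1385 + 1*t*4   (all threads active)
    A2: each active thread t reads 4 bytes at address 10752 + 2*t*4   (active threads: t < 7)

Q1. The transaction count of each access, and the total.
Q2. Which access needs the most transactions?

A1: 2 transactions
A2: 1 transaction

Answer: 2,1; total 3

Answer: A1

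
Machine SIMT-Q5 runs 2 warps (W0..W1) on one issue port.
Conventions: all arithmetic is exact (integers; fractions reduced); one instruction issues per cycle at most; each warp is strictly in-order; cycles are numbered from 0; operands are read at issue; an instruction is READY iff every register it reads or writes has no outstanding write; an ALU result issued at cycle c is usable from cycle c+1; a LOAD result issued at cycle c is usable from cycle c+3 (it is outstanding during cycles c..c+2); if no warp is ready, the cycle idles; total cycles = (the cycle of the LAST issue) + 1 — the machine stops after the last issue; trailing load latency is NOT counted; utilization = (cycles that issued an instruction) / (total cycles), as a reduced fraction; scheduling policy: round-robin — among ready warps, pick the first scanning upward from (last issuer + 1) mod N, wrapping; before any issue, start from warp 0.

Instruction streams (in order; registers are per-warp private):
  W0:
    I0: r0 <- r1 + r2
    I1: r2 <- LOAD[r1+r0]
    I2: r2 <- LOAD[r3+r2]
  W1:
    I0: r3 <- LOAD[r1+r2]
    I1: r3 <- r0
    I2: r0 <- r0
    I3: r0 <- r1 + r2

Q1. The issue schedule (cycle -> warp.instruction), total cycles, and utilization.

cycle 0: W0.I0
cycle 1: W1.I0
cycle 2: W0.I1
cycle 3: idle
cycle 4: W1.I1
cycle 5: W0.I2
cycle 6: W1.I2
cycle 7: W1.I3

Answer: 8 cycles, utilization 7/8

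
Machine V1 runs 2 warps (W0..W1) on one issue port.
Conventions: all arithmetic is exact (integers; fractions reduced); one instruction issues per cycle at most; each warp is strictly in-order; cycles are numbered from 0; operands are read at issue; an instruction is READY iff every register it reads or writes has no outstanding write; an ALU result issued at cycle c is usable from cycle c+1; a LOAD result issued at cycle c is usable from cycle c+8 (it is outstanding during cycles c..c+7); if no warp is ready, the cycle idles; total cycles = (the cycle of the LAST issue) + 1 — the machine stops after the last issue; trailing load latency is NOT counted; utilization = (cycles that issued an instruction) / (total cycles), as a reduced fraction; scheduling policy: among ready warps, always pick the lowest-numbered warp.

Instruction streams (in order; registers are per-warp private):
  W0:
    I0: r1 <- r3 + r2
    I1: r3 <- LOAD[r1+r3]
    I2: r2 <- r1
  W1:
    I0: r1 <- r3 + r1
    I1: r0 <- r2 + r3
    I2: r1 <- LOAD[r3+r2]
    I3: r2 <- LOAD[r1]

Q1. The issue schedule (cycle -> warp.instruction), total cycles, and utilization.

cycle 0: W0.I0
cycle 1: W0.I1
cycle 2: W0.I2
cycle 3: W1.I0
cycle 4: W1.I1
cycle 5: W1.I2
cycle 6: idle
cycle 7: idle
cycle 8: idle
cycle 9: idle
cycle 10: idle
cycle 11: idle
cycle 12: idle
cycle 13: W1.I3

Answer: 14 cycles, utilization 1/2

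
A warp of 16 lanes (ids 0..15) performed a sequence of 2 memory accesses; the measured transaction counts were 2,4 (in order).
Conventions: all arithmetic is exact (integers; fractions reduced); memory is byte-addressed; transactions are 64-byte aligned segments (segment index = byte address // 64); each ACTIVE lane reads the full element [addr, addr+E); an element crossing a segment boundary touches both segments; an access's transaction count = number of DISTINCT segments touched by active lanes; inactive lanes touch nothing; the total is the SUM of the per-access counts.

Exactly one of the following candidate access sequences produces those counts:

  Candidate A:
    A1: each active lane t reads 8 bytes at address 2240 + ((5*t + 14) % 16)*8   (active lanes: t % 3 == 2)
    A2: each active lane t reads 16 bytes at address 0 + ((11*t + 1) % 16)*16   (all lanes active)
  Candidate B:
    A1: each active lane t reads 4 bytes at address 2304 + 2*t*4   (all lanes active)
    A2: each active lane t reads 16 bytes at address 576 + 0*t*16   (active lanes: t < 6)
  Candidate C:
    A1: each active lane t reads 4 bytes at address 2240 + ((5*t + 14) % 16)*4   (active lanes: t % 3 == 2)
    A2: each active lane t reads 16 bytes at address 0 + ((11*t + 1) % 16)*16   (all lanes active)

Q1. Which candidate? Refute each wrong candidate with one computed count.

B: A2 gives 1 transaction, not 4
C: A1 gives 1 transaction, not 2
A: all counts match (2,4)

Answer: A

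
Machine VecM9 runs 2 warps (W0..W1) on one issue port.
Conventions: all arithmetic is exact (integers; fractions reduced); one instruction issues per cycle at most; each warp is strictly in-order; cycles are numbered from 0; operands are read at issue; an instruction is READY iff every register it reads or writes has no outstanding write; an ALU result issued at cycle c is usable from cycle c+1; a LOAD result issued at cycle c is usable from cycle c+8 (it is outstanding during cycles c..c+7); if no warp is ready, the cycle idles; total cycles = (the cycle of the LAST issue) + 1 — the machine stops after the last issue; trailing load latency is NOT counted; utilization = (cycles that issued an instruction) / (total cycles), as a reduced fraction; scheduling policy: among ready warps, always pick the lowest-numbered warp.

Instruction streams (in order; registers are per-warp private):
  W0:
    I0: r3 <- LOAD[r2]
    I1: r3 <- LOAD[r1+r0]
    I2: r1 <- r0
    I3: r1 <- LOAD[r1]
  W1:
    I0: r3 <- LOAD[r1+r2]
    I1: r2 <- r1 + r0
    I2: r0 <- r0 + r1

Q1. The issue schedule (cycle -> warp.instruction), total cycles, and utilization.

cycle 0: W0.I0
cycle 1: W1.I0
cycle 2: W1.I1
cycle 3: W1.I2
cycle 4: idle
cycle 5: idle
cycle 6: idle
cycle 7: idle
cycle 8: W0.I1
cycle 9: W0.I2
cycle 10: W0.I3

Answer: 11 cycles, utilization 7/11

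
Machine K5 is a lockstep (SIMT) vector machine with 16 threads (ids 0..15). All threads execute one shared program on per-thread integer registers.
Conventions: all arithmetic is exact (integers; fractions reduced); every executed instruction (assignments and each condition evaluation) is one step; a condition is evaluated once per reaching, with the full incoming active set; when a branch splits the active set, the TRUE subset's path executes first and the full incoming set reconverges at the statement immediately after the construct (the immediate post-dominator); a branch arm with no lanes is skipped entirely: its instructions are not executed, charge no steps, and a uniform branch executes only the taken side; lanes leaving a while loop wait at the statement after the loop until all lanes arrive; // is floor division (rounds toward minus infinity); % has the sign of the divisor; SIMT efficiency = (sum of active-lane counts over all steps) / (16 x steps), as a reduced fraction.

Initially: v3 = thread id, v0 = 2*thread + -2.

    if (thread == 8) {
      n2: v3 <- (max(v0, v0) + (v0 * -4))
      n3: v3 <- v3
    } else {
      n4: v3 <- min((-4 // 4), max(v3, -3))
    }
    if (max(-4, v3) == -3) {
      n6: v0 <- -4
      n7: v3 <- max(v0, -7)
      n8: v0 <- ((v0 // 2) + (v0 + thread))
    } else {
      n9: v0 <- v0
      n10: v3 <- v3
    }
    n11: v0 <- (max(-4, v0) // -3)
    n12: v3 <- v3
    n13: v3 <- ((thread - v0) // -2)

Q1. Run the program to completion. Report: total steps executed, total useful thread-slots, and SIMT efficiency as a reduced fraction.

Answer: 10 steps, 129 useful, 129/160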